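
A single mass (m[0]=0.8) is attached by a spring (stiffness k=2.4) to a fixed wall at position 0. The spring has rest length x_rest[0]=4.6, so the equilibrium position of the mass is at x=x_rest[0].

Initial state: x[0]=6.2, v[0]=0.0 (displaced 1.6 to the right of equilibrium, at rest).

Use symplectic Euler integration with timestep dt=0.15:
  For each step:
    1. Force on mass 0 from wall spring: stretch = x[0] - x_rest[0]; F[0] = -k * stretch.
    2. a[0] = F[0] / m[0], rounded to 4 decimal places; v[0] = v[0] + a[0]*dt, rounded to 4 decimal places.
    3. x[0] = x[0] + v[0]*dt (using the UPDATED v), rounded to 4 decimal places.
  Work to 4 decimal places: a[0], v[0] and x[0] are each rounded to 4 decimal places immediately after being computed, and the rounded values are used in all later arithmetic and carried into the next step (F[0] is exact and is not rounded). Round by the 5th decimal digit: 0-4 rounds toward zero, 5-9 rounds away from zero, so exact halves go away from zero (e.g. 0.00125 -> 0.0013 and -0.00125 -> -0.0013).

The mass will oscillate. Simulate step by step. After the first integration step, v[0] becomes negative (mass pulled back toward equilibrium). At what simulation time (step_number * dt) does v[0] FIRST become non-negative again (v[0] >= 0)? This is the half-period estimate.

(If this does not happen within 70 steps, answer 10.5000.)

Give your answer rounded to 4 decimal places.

Step 0: x=[6.2000] v=[0.0000]
Step 1: x=[6.0920] v=[-0.7200]
Step 2: x=[5.8833] v=[-1.3914]
Step 3: x=[5.5880] v=[-1.9689]
Step 4: x=[5.2260] v=[-2.4135]
Step 5: x=[4.8217] v=[-2.6952]
Step 6: x=[4.4025] v=[-2.7950]
Step 7: x=[3.9966] v=[-2.7061]
Step 8: x=[3.6314] v=[-2.4346]
Step 9: x=[3.3316] v=[-1.9987]
Step 10: x=[3.1174] v=[-1.4279]
Step 11: x=[3.0033] v=[-0.7607]
Step 12: x=[2.9970] v=[-0.0422]
Step 13: x=[3.0989] v=[0.6792]
First v>=0 after going negative at step 13, time=1.9500

Answer: 1.9500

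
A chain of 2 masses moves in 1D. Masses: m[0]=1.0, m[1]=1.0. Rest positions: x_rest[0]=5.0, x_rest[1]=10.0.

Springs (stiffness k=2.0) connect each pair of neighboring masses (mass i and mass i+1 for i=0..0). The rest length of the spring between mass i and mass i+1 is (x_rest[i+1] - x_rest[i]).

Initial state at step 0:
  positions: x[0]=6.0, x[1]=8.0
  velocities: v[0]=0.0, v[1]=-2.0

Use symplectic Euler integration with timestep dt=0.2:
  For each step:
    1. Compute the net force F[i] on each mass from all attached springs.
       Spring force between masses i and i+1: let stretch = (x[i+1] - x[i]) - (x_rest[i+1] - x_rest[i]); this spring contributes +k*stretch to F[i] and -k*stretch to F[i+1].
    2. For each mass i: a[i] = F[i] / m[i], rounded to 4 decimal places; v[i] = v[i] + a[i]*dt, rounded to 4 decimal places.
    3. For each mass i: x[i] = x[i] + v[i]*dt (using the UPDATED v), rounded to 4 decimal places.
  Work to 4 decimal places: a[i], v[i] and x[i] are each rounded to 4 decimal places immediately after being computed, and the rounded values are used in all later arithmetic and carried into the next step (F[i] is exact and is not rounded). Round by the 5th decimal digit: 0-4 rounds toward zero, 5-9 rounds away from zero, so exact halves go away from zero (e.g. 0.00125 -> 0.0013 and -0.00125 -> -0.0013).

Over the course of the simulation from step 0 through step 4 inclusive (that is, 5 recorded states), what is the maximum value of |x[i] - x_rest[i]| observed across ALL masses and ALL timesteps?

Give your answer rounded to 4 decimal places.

Step 0: x=[6.0000 8.0000] v=[0.0000 -2.0000]
Step 1: x=[5.7600 7.8400] v=[-1.2000 -0.8000]
Step 2: x=[5.2864 7.9136] v=[-2.3680 0.3680]
Step 3: x=[4.6230 8.1770] v=[-3.3171 1.3171]
Step 4: x=[3.8439 8.5561] v=[-3.8955 1.8955]
Max displacement = 2.1600

Answer: 2.1600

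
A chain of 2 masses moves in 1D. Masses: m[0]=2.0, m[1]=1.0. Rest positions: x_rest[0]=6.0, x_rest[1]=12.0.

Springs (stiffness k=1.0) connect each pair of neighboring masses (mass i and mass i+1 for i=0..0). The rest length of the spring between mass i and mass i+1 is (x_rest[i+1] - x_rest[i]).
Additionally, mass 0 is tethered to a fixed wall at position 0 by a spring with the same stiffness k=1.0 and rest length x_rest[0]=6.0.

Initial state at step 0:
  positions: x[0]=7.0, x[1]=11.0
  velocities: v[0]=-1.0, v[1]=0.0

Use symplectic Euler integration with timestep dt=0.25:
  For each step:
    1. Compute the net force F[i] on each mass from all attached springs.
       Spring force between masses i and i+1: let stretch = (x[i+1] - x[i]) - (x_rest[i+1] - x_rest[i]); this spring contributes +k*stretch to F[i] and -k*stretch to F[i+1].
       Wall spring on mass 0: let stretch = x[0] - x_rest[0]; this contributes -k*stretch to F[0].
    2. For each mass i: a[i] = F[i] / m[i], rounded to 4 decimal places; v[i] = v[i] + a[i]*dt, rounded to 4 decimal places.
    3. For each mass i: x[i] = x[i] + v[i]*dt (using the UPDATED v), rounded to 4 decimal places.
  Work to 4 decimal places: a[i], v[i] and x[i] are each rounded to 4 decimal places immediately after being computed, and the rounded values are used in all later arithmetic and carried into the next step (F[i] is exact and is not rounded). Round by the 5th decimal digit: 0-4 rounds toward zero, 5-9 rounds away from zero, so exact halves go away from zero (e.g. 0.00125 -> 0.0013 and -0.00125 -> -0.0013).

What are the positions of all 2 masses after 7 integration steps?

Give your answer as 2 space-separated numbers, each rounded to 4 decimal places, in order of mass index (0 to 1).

Answer: 4.3629 12.4071

Derivation:
Step 0: x=[7.0000 11.0000] v=[-1.0000 0.0000]
Step 1: x=[6.6563 11.1250] v=[-1.3750 0.5000]
Step 2: x=[6.2442 11.3457] v=[-1.6485 0.8828]
Step 3: x=[5.7964 11.6226] v=[-1.7914 1.1074]
Step 4: x=[5.3495 11.9103] v=[-1.7877 1.1509]
Step 5: x=[4.9404 12.1630] v=[-1.6363 1.0107]
Step 6: x=[4.6027 12.3393] v=[-1.3510 0.7051]
Step 7: x=[4.3629 12.4071] v=[-0.9593 0.2710]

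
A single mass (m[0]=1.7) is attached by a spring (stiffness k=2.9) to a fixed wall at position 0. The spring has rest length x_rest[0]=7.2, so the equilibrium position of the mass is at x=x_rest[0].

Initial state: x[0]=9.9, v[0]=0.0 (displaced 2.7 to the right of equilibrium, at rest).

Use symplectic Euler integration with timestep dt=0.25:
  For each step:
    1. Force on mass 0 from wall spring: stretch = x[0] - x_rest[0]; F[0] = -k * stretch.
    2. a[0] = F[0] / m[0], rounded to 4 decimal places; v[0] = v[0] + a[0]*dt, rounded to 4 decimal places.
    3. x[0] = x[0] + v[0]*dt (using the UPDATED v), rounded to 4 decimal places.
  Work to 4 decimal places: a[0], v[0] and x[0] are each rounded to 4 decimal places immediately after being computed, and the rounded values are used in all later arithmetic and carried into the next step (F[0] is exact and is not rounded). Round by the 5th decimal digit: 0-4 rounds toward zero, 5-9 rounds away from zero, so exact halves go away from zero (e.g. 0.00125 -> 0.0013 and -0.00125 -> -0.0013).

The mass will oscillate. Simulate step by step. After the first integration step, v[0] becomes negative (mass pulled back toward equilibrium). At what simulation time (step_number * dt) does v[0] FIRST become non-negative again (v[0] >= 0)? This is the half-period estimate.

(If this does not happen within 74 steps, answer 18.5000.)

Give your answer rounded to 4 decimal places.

Step 0: x=[9.9000] v=[0.0000]
Step 1: x=[9.6121] v=[-1.1515]
Step 2: x=[9.0671] v=[-2.1802]
Step 3: x=[8.3230] v=[-2.9765]
Step 4: x=[7.4592] v=[-3.4554]
Step 5: x=[6.5677] v=[-3.5660]
Step 6: x=[5.7436] v=[-3.2964]
Step 7: x=[5.0748] v=[-2.6753]
Step 8: x=[4.6326] v=[-1.7690]
Step 9: x=[4.4641] v=[-0.6741]
Step 10: x=[4.5873] v=[0.4927]
First v>=0 after going negative at step 10, time=2.5000

Answer: 2.5000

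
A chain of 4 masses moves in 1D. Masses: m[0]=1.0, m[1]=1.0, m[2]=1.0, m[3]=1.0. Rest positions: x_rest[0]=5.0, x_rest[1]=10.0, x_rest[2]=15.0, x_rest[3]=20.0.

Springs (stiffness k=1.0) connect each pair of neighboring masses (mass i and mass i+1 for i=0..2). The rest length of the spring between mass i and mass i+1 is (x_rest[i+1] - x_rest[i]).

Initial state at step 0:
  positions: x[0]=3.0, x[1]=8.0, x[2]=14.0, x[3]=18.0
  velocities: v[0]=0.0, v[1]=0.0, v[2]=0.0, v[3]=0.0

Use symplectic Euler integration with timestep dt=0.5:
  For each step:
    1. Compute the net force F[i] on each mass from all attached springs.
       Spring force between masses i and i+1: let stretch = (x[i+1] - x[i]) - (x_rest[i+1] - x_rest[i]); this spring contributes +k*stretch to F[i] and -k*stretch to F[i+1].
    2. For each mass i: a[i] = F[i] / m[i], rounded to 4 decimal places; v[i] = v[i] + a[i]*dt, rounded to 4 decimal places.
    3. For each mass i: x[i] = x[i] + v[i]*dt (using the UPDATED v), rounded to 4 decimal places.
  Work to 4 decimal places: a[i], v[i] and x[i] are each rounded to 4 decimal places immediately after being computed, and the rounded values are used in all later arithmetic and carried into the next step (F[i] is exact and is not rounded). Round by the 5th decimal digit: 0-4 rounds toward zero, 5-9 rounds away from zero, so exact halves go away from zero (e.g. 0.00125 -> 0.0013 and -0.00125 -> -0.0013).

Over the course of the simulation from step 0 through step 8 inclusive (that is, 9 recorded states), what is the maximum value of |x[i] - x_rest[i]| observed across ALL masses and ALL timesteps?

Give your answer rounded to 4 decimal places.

Step 0: x=[3.0000 8.0000 14.0000 18.0000] v=[0.0000 0.0000 0.0000 0.0000]
Step 1: x=[3.0000 8.2500 13.5000 18.2500] v=[0.0000 0.5000 -1.0000 0.5000]
Step 2: x=[3.0625 8.5000 12.8750 18.5625] v=[0.1250 0.5000 -1.2500 0.6250]
Step 3: x=[3.2344 8.4844 12.5781 18.7032] v=[0.3438 -0.0313 -0.5938 0.2813]
Step 4: x=[3.4688 8.1797 12.7891 18.5626] v=[0.4688 -0.6095 0.4219 -0.2813]
Step 5: x=[3.6310 7.8496 13.2911 18.2286] v=[0.3243 -0.6603 1.0040 -0.6681]
Step 6: x=[3.5978 7.8252 13.6671 17.9102] v=[-0.0664 -0.0489 0.7520 -0.6369]
Step 7: x=[3.3715 8.2044 13.6434 17.7810] v=[-0.4527 0.7584 -0.0474 -0.2585]
Step 8: x=[3.1034 8.7352 13.2944 17.8674] v=[-0.5363 1.0615 -0.6981 0.1727]
Max displacement = 2.4219

Answer: 2.4219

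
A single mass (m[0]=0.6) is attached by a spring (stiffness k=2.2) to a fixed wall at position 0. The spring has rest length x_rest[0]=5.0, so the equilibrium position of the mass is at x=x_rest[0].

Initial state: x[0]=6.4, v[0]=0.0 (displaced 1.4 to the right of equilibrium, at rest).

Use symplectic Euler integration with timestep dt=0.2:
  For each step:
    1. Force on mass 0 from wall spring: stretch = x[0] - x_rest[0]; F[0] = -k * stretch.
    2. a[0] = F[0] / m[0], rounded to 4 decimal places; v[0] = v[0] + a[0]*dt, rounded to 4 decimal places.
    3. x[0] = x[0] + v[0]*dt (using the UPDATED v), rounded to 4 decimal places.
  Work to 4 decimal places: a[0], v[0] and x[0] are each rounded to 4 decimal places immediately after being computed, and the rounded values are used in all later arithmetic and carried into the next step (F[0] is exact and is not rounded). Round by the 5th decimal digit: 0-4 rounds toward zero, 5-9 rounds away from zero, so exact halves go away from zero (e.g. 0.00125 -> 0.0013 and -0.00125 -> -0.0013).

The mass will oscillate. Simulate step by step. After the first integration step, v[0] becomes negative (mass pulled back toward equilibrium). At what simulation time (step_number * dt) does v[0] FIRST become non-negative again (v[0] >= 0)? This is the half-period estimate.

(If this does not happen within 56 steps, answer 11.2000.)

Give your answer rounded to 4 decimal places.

Step 0: x=[6.4000] v=[0.0000]
Step 1: x=[6.1947] v=[-1.0267]
Step 2: x=[5.8141] v=[-1.9028]
Step 3: x=[5.3141] v=[-2.4998]
Step 4: x=[4.7681] v=[-2.7301]
Step 5: x=[4.2561] v=[-2.5600]
Step 6: x=[3.8532] v=[-2.0145]
Step 7: x=[3.6185] v=[-1.1735]
Step 8: x=[3.5864] v=[-0.1604]
Step 9: x=[3.7616] v=[0.8762]
First v>=0 after going negative at step 9, time=1.8000

Answer: 1.8000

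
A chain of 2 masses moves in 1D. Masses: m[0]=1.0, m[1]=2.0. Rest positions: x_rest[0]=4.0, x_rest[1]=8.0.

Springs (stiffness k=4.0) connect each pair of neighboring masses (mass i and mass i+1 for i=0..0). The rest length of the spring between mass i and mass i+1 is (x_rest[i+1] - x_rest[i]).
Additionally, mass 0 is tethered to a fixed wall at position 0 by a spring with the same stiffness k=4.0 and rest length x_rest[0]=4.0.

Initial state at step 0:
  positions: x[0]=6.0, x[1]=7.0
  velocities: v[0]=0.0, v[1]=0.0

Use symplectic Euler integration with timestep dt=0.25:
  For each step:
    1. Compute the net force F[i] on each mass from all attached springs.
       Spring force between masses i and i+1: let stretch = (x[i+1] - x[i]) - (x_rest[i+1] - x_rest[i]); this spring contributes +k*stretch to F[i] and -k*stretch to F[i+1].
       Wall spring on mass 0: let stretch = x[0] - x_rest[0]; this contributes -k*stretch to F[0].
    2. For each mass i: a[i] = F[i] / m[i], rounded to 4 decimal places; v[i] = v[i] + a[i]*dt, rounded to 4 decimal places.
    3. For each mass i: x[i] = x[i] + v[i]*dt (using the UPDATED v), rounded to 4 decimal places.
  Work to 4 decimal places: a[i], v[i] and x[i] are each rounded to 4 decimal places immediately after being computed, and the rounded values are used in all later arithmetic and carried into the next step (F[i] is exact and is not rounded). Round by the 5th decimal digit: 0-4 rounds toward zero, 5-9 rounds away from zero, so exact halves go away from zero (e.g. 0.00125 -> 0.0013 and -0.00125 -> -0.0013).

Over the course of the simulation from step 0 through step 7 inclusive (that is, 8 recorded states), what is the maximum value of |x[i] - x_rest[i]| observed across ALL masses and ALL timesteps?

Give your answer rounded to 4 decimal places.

Answer: 2.3559

Derivation:
Step 0: x=[6.0000 7.0000] v=[0.0000 0.0000]
Step 1: x=[4.7500 7.3750] v=[-5.0000 1.5000]
Step 2: x=[2.9688 7.9219] v=[-7.1250 2.1875]
Step 3: x=[1.6836 8.3497] v=[-5.1407 1.7110]
Step 4: x=[1.6441 8.4442] v=[-0.1582 0.3780]
Step 5: x=[2.8936 8.1887] v=[4.9978 -1.0221]
Step 6: x=[4.7434 7.7713] v=[7.3993 -1.6697]
Step 7: x=[6.1644 7.4754] v=[5.6838 -1.1837]
Max displacement = 2.3559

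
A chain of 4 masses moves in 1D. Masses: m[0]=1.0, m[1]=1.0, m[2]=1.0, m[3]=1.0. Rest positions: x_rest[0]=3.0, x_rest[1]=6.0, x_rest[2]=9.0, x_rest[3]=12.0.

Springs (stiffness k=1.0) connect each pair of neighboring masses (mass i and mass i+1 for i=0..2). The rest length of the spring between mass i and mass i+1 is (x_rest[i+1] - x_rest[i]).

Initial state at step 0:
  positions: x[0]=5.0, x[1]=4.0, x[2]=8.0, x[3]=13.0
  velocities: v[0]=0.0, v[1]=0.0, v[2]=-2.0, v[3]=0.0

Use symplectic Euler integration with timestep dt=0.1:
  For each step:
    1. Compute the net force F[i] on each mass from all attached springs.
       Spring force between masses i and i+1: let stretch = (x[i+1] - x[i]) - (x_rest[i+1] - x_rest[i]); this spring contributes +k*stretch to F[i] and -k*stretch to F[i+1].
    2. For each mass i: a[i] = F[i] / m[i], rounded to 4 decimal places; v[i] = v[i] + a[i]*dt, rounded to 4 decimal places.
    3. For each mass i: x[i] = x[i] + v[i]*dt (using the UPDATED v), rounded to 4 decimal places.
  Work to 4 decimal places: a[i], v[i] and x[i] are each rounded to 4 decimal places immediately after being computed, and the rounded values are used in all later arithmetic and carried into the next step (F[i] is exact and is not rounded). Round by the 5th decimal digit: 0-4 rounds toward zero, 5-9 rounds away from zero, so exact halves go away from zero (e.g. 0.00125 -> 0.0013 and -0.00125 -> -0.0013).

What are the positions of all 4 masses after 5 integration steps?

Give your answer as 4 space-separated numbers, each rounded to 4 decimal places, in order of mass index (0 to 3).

Answer: 4.4306 4.6671 7.2307 12.6718

Derivation:
Step 0: x=[5.0000 4.0000 8.0000 13.0000] v=[0.0000 0.0000 -2.0000 0.0000]
Step 1: x=[4.9600 4.0500 7.8100 12.9800] v=[-0.4000 0.5000 -1.9000 -0.2000]
Step 2: x=[4.8809 4.1467 7.6341 12.9383] v=[-0.7910 0.9670 -1.7590 -0.4170]
Step 3: x=[4.7645 4.2856 7.4764 12.8736] v=[-1.1644 1.3892 -1.5773 -0.6474]
Step 4: x=[4.6133 4.4612 7.3407 12.7849] v=[-1.5123 1.7562 -1.3567 -0.8871]
Step 5: x=[4.4306 4.6671 7.2307 12.6718] v=[-1.8275 2.0594 -1.1002 -1.1315]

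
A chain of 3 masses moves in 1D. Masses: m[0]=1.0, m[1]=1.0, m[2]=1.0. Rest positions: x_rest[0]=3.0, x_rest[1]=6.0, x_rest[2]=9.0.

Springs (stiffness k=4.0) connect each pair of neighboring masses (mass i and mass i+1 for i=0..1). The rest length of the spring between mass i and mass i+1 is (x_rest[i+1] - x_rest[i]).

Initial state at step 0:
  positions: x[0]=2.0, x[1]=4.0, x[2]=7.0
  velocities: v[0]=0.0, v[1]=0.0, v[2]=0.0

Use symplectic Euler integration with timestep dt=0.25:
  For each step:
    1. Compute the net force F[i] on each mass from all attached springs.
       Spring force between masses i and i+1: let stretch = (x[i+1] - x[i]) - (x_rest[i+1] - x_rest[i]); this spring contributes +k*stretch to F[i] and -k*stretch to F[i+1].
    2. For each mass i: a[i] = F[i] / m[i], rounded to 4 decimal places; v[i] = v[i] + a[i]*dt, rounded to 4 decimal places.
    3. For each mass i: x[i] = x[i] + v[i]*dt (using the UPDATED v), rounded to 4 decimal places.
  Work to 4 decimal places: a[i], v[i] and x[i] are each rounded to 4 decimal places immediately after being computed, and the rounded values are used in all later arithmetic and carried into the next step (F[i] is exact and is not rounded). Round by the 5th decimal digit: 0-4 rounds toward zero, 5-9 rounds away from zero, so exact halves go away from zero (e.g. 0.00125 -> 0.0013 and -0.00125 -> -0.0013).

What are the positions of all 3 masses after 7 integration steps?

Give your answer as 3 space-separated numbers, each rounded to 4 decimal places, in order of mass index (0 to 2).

Step 0: x=[2.0000 4.0000 7.0000] v=[0.0000 0.0000 0.0000]
Step 1: x=[1.7500 4.2500 7.0000] v=[-1.0000 1.0000 0.0000]
Step 2: x=[1.3750 4.5625 7.0625] v=[-1.5000 1.2500 0.2500]
Step 3: x=[1.0469 4.7031 7.2500] v=[-1.3125 0.5625 0.7500]
Step 4: x=[0.8828 4.5664 7.5508] v=[-0.6563 -0.5468 1.2031]
Step 5: x=[0.8896 4.2549 7.8555] v=[0.0273 -1.2460 1.2187]
Step 6: x=[0.9878 4.0022 8.0100] v=[0.3926 -1.0107 0.6181]
Step 7: x=[1.0896 3.9979 7.9126] v=[0.4070 -0.0173 -0.3897]

Answer: 1.0896 3.9979 7.9126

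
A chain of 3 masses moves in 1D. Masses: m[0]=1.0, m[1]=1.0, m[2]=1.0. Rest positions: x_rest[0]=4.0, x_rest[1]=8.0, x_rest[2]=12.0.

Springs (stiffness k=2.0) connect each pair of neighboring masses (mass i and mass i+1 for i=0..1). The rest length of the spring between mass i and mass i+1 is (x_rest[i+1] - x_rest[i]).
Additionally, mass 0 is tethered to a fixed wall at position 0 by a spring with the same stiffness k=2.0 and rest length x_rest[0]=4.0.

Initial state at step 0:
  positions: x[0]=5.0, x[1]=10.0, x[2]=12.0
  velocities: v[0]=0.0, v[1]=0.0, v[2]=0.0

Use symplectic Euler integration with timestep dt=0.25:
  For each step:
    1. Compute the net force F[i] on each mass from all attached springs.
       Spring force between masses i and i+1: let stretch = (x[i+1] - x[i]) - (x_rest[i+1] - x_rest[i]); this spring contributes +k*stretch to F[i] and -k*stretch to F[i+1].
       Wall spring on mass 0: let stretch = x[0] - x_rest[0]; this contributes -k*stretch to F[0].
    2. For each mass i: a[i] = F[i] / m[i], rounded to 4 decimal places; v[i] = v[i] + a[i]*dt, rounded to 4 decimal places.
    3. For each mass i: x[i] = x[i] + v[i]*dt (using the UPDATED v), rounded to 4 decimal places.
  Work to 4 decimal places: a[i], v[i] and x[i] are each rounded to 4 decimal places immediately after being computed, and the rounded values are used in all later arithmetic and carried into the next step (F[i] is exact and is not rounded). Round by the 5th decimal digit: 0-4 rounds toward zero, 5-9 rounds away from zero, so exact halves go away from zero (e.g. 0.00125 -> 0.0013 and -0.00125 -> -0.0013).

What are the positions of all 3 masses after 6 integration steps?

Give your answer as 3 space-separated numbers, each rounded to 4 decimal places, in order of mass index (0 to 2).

Step 0: x=[5.0000 10.0000 12.0000] v=[0.0000 0.0000 0.0000]
Step 1: x=[5.0000 9.6250 12.2500] v=[0.0000 -1.5000 1.0000]
Step 2: x=[4.9531 9.0000 12.6719] v=[-0.1875 -2.5000 1.6875]
Step 3: x=[4.7930 8.3281 13.1348] v=[-0.6406 -2.6875 1.8516]
Step 4: x=[4.4756 7.8152 13.4969] v=[-1.2696 -2.0517 1.4483]
Step 5: x=[4.0162 7.5950 13.6488] v=[-1.8376 -0.8807 0.6075]
Step 6: x=[3.5021 7.6842 13.5440] v=[-2.0563 0.3568 -0.4194]

Answer: 3.5021 7.6842 13.5440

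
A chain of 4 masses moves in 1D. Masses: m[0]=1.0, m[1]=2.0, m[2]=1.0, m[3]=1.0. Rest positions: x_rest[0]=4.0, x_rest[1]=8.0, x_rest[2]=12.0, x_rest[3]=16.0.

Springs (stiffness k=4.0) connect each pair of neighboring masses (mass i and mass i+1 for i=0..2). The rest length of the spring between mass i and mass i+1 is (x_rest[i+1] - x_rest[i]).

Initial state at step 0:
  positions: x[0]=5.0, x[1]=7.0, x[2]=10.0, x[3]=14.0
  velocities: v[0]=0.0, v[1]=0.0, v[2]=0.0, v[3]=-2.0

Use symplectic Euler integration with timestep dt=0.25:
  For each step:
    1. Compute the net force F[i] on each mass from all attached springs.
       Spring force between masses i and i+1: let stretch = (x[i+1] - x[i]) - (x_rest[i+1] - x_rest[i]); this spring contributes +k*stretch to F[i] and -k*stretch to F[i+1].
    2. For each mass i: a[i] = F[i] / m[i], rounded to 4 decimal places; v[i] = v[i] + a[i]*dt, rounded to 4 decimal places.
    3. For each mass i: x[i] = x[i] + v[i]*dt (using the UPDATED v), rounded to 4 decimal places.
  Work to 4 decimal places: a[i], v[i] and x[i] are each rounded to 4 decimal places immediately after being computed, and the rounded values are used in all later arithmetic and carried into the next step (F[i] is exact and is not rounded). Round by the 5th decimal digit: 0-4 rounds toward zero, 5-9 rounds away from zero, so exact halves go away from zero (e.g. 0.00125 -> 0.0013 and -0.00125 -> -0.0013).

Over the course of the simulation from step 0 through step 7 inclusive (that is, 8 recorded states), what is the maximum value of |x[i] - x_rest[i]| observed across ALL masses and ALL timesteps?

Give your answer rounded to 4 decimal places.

Answer: 2.8125

Derivation:
Step 0: x=[5.0000 7.0000 10.0000 14.0000] v=[0.0000 0.0000 0.0000 -2.0000]
Step 1: x=[4.5000 7.1250 10.2500 13.5000] v=[-2.0000 0.5000 1.0000 -2.0000]
Step 2: x=[3.6563 7.3125 10.5313 13.1875] v=[-3.3750 0.7500 1.1250 -1.2500]
Step 3: x=[2.7266 7.4453 10.6719 13.2110] v=[-3.7188 0.5313 0.5624 0.0938]
Step 4: x=[1.9766 7.3916 10.6406 13.5997] v=[-3.0001 -0.2148 -0.1251 1.5547]
Step 5: x=[1.5803 7.0672 10.5369 14.2486] v=[-1.5851 -1.2978 -0.4150 2.5956]
Step 6: x=[1.5558 6.4906 10.4937 14.9696] v=[-0.0982 -2.3064 -0.1730 2.8839]
Step 7: x=[1.7650 5.7975 10.5687 15.5716] v=[0.8366 -2.7723 0.2998 2.4080]
Max displacement = 2.8125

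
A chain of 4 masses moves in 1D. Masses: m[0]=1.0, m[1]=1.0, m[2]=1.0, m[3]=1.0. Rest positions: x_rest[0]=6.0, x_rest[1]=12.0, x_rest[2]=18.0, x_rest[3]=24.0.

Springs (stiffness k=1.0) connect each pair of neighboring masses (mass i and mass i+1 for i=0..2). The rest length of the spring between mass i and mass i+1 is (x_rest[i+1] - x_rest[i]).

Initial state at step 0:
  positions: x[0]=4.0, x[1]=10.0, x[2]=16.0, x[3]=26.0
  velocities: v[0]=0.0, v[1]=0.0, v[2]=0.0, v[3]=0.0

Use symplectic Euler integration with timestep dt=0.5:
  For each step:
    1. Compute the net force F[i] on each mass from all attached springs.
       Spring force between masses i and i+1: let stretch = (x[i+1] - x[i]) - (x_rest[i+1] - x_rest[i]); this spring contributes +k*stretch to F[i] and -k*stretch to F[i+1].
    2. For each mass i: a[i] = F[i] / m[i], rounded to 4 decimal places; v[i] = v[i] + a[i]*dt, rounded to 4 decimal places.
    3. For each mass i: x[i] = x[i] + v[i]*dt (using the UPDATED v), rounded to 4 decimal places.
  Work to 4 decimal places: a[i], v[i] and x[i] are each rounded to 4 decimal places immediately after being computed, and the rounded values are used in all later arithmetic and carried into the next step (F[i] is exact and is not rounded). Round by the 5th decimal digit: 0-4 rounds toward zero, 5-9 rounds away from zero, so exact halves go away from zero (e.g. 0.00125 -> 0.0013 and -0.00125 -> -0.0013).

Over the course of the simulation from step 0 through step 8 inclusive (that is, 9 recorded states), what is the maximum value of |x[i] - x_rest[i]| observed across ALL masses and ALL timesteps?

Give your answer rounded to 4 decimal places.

Step 0: x=[4.0000 10.0000 16.0000 26.0000] v=[0.0000 0.0000 0.0000 0.0000]
Step 1: x=[4.0000 10.0000 17.0000 25.0000] v=[0.0000 0.0000 2.0000 -2.0000]
Step 2: x=[4.0000 10.2500 18.2500 23.5000] v=[0.0000 0.5000 2.5000 -3.0000]
Step 3: x=[4.0625 10.9375 18.8125 22.1875] v=[0.1250 1.3750 1.1250 -2.6250]
Step 4: x=[4.3438 11.8750 18.2500 21.5313] v=[0.5625 1.8750 -1.1250 -1.3125]
Step 5: x=[5.0079 12.5235 16.9141 21.5548] v=[1.3281 1.2969 -2.6719 0.0469]
Step 6: x=[6.0509 12.3907 15.6407 21.9181] v=[2.0859 -0.2656 -2.5469 0.7266]
Step 7: x=[7.1788 11.4855 15.1241 22.2121] v=[2.2558 -1.8105 -1.0332 0.5879]
Step 8: x=[7.8834 10.4132 15.4699 22.2341] v=[1.4092 -2.1446 0.6915 0.0439]
Max displacement = 2.8759

Answer: 2.8759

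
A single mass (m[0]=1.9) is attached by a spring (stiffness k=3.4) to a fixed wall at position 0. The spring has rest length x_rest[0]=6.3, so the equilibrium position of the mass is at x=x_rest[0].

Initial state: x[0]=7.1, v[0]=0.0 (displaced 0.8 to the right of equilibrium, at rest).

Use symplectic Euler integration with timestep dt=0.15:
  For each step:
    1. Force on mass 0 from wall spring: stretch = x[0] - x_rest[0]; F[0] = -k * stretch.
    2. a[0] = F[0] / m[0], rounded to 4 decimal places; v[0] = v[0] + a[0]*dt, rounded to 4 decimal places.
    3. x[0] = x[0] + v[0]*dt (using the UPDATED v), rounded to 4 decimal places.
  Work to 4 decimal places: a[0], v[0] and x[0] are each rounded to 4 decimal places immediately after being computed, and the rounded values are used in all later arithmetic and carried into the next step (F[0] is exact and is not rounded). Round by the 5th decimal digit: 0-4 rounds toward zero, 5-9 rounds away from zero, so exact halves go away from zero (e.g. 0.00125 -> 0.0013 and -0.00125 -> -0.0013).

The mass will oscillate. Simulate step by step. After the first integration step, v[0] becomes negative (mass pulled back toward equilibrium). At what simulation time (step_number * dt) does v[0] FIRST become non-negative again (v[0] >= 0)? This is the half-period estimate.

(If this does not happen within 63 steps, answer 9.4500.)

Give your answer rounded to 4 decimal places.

Step 0: x=[7.1000] v=[0.0000]
Step 1: x=[7.0678] v=[-0.2147]
Step 2: x=[7.0047] v=[-0.4208]
Step 3: x=[6.9132] v=[-0.6100]
Step 4: x=[6.7970] v=[-0.7746]
Step 5: x=[6.6608] v=[-0.9080]
Step 6: x=[6.5101] v=[-1.0048]
Step 7: x=[6.3509] v=[-1.0612]
Step 8: x=[6.1897] v=[-1.0749]
Step 9: x=[6.0329] v=[-1.0453]
Step 10: x=[5.8869] v=[-0.9736]
Step 11: x=[5.7575] v=[-0.8627]
Step 12: x=[5.6499] v=[-0.7171]
Step 13: x=[5.5685] v=[-0.5426]
Step 14: x=[5.5166] v=[-0.3463]
Step 15: x=[5.4962] v=[-0.1360]
Step 16: x=[5.5082] v=[0.0798]
First v>=0 after going negative at step 16, time=2.4000

Answer: 2.4000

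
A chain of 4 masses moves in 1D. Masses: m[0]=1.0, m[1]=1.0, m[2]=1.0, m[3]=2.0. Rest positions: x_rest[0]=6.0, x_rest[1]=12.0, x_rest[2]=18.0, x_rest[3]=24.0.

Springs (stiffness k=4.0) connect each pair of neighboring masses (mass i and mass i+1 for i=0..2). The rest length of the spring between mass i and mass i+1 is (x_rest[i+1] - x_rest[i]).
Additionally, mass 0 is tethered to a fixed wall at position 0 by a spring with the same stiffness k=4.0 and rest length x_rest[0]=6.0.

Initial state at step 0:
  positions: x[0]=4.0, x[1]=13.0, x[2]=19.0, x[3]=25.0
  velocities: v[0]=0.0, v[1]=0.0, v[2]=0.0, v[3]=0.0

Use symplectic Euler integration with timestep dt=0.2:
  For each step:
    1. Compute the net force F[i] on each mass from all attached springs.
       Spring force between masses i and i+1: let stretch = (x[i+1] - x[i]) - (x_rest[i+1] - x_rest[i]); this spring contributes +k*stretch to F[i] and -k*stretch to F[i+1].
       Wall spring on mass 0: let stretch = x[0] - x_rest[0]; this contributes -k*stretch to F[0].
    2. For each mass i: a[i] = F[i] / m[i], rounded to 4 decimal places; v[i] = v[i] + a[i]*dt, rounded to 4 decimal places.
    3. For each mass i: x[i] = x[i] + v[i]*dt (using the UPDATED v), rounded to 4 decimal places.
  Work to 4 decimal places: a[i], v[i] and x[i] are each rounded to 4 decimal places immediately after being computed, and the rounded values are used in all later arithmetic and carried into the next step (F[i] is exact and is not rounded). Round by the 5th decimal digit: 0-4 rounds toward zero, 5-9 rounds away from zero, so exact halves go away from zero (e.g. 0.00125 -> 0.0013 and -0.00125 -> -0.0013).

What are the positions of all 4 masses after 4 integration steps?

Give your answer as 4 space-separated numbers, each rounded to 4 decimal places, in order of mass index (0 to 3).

Answer: 7.9955 11.4197 18.2873 24.9631

Derivation:
Step 0: x=[4.0000 13.0000 19.0000 25.0000] v=[0.0000 0.0000 0.0000 0.0000]
Step 1: x=[4.8000 12.5200 19.0000 25.0000] v=[4.0000 -2.4000 0.0000 0.0000]
Step 2: x=[6.0672 11.8416 18.9232 25.0000] v=[6.3360 -3.3920 -0.3840 0.0000]
Step 3: x=[7.2876 11.3724 18.6856 24.9939] v=[6.1018 -2.3462 -1.1878 -0.0307]
Step 4: x=[7.9955 11.4197 18.2873 24.9631] v=[3.5396 0.2365 -1.9917 -0.1540]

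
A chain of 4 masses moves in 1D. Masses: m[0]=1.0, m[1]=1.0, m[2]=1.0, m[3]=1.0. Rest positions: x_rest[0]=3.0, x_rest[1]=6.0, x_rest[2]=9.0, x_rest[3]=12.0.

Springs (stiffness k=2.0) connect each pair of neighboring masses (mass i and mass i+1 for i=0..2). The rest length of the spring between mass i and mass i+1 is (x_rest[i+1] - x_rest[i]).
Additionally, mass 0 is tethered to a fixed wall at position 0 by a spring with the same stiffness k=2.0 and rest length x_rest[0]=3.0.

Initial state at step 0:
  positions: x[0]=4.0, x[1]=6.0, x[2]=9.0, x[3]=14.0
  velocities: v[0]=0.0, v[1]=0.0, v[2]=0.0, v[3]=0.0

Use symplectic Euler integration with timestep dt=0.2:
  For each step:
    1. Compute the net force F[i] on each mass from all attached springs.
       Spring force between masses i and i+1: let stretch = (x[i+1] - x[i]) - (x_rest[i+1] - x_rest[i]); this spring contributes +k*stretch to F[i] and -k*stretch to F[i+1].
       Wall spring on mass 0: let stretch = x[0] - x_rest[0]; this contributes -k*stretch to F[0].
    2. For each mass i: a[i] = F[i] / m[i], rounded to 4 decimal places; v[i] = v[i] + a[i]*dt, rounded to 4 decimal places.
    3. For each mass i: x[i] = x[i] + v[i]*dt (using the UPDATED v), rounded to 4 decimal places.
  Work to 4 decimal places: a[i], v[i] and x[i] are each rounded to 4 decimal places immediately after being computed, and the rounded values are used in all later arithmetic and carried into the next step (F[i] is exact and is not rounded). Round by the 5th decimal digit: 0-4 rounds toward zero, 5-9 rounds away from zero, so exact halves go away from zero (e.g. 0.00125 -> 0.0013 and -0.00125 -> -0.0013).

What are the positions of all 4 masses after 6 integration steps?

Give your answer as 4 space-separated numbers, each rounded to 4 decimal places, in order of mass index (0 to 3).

Step 0: x=[4.0000 6.0000 9.0000 14.0000] v=[0.0000 0.0000 0.0000 0.0000]
Step 1: x=[3.8400 6.0800 9.1600 13.8400] v=[-0.8000 0.4000 0.8000 -0.8000]
Step 2: x=[3.5520 6.2272 9.4480 13.5456] v=[-1.4400 0.7360 1.4400 -1.4720]
Step 3: x=[3.1939 6.4180 9.8061 13.1634] v=[-1.7907 0.9542 1.7907 -1.9110]
Step 4: x=[2.8382 6.6220 10.1618 12.7526] v=[-1.7786 1.0198 1.7784 -2.0539]
Step 5: x=[2.5581 6.8064 10.4416 12.3746] v=[-1.4004 0.9222 1.3988 -1.8902]
Step 6: x=[2.4132 6.9418 10.5852 12.0819] v=[-0.7243 0.6770 0.7179 -1.4634]

Answer: 2.4132 6.9418 10.5852 12.0819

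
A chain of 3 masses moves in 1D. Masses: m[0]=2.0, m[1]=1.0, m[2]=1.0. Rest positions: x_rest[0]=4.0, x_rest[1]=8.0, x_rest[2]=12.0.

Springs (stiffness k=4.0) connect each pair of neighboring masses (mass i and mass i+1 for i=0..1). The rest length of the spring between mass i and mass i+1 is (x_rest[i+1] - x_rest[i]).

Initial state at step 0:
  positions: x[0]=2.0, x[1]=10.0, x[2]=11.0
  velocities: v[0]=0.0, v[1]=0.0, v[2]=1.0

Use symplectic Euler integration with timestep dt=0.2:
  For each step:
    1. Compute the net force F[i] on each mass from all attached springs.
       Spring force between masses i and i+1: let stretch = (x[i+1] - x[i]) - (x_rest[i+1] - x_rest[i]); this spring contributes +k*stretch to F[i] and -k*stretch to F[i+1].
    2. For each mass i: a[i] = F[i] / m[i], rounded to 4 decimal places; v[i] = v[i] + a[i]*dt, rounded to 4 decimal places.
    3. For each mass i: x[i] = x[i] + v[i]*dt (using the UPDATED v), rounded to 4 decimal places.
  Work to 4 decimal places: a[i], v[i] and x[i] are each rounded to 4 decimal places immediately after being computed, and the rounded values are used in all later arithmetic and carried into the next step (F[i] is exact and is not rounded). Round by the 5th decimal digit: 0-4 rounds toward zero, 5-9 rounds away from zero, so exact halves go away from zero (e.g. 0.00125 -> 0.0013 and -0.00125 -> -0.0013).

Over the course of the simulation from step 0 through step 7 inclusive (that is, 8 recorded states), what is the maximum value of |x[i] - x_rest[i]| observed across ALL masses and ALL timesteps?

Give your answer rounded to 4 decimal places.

Step 0: x=[2.0000 10.0000 11.0000] v=[0.0000 0.0000 1.0000]
Step 1: x=[2.3200 8.8800 11.6800] v=[1.6000 -5.6000 3.4000]
Step 2: x=[2.8448 7.1584 12.5520] v=[2.6240 -8.6080 4.3600]
Step 3: x=[3.3947 5.6096 13.2010] v=[2.7494 -7.7440 3.2451]
Step 4: x=[3.8018 4.9210 13.2754] v=[2.0354 -3.4428 0.3720]
Step 5: x=[3.9784 5.3901 12.6531] v=[0.8831 2.3454 -3.1115]
Step 6: x=[3.9480 6.7954 11.5087] v=[-0.1522 7.0264 -5.7219]
Step 7: x=[3.8254 8.4992 10.2502] v=[-0.6132 8.5191 -6.2925]
Max displacement = 3.0790

Answer: 3.0790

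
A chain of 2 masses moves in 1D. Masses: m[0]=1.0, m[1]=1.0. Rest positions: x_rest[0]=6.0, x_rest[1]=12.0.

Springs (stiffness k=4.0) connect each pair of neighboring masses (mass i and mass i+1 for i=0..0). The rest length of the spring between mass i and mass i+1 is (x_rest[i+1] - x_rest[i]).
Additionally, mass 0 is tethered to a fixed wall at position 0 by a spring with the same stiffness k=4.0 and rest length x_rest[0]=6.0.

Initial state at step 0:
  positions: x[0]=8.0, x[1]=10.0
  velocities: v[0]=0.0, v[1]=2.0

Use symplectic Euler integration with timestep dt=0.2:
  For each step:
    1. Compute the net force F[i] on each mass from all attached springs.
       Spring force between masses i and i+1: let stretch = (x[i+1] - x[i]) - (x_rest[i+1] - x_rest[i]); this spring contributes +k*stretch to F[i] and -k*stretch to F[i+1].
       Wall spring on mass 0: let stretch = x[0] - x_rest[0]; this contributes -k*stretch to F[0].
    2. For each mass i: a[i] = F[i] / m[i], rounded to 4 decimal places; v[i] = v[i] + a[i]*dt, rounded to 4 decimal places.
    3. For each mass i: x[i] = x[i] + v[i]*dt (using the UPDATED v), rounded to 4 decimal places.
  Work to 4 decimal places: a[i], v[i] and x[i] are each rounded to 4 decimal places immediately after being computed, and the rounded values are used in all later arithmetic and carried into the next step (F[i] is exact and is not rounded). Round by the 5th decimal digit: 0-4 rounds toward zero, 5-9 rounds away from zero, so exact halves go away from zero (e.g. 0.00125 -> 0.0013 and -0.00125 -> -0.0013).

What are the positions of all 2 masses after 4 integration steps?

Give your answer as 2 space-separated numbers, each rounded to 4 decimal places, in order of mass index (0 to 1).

Answer: 3.8806 14.3356

Derivation:
Step 0: x=[8.0000 10.0000] v=[0.0000 2.0000]
Step 1: x=[7.0400 11.0400] v=[-4.8000 5.2000]
Step 2: x=[5.5936 12.4000] v=[-7.2320 6.8000]
Step 3: x=[4.3412 13.6310] v=[-6.2618 6.1549]
Step 4: x=[3.8806 14.3356] v=[-2.3029 3.5231]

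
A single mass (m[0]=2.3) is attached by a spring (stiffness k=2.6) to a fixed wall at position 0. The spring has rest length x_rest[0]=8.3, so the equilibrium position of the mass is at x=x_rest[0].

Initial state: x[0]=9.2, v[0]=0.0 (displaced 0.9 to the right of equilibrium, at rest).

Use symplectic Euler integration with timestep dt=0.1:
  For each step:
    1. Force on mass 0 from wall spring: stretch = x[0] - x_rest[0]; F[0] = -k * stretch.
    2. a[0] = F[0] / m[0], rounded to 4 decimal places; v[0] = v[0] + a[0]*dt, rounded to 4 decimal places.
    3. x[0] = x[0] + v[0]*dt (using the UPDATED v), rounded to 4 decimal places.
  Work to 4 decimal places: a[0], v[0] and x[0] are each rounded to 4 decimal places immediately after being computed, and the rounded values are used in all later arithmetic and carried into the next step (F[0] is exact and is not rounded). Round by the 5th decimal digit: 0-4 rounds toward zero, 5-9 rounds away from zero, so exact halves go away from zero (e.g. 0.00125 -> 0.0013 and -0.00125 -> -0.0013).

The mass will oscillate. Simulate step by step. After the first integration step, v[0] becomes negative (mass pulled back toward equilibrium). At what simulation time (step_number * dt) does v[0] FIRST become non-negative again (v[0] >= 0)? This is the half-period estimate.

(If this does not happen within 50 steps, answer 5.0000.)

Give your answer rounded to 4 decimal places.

Step 0: x=[9.2000] v=[0.0000]
Step 1: x=[9.1898] v=[-0.1017]
Step 2: x=[9.1696] v=[-0.2023]
Step 3: x=[9.1395] v=[-0.3006]
Step 4: x=[9.1000] v=[-0.3955]
Step 5: x=[9.0514] v=[-0.4859]
Step 6: x=[8.9943] v=[-0.5708]
Step 7: x=[8.9294] v=[-0.6493]
Step 8: x=[8.8574] v=[-0.7205]
Step 9: x=[8.7791] v=[-0.7835]
Step 10: x=[8.6953] v=[-0.8377]
Step 11: x=[8.6071] v=[-0.8824]
Step 12: x=[8.5154] v=[-0.9171]
Step 13: x=[8.4213] v=[-0.9415]
Step 14: x=[8.3258] v=[-0.9552]
Step 15: x=[8.2300] v=[-0.9581]
Step 16: x=[8.1350] v=[-0.9502]
Step 17: x=[8.0418] v=[-0.9316]
Step 18: x=[7.9516] v=[-0.9024]
Step 19: x=[7.8653] v=[-0.8630]
Step 20: x=[7.7839] v=[-0.8139]
Step 21: x=[7.7083] v=[-0.7556]
Step 22: x=[7.6394] v=[-0.6887]
Step 23: x=[7.5780] v=[-0.6140]
Step 24: x=[7.5248] v=[-0.5324]
Step 25: x=[7.4803] v=[-0.4448]
Step 26: x=[7.4451] v=[-0.3521]
Step 27: x=[7.4196] v=[-0.2555]
Step 28: x=[7.4040] v=[-0.1560]
Step 29: x=[7.3985] v=[-0.0547]
Step 30: x=[7.4032] v=[0.0472]
First v>=0 after going negative at step 30, time=3.0000

Answer: 3.0000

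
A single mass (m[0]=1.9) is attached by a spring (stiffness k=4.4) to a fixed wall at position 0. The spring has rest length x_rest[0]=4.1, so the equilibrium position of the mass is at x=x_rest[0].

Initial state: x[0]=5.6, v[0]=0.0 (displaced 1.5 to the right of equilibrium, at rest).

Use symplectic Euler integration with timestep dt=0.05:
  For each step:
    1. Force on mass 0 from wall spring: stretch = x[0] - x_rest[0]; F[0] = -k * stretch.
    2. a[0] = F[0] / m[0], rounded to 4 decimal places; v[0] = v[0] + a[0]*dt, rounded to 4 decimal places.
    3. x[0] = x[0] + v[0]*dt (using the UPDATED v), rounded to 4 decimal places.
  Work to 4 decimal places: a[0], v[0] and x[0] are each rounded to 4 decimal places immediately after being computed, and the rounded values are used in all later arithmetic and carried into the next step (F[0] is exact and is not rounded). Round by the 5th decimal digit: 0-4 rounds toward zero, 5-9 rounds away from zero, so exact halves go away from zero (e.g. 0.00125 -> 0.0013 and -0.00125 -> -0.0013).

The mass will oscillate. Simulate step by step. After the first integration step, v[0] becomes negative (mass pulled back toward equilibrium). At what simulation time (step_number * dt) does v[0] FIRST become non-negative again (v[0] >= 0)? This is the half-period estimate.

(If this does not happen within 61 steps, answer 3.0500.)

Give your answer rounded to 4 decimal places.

Step 0: x=[5.6000] v=[0.0000]
Step 1: x=[5.5913] v=[-0.1737]
Step 2: x=[5.5740] v=[-0.3464]
Step 3: x=[5.5481] v=[-0.5171]
Step 4: x=[5.5139] v=[-0.6848]
Step 5: x=[5.4715] v=[-0.8485]
Step 6: x=[5.4211] v=[-1.0073]
Step 7: x=[5.3631] v=[-1.1603]
Step 8: x=[5.2978] v=[-1.3066]
Step 9: x=[5.2255] v=[-1.4453]
Step 10: x=[5.1467] v=[-1.5756]
Step 11: x=[5.0619] v=[-1.6968]
Step 12: x=[4.9715] v=[-1.8082]
Step 13: x=[4.8760] v=[-1.9091]
Step 14: x=[4.7761] v=[-1.9990]
Step 15: x=[4.6722] v=[-2.0773]
Step 16: x=[4.5650] v=[-2.1436]
Step 17: x=[4.4551] v=[-2.1974]
Step 18: x=[4.3432] v=[-2.2385]
Step 19: x=[4.2299] v=[-2.2667]
Step 20: x=[4.1158] v=[-2.2817]
Step 21: x=[4.0016] v=[-2.2835]
Step 22: x=[3.8880] v=[-2.2721]
Step 23: x=[3.7756] v=[-2.2476]
Step 24: x=[3.6651] v=[-2.2100]
Step 25: x=[3.5571] v=[-2.1596]
Step 26: x=[3.4523] v=[-2.0967]
Step 27: x=[3.3512] v=[-2.0217]
Step 28: x=[3.2545] v=[-1.9350]
Step 29: x=[3.1626] v=[-1.8371]
Step 30: x=[3.0762] v=[-1.7286]
Step 31: x=[2.9957] v=[-1.6101]
Step 32: x=[2.9216] v=[-1.4822]
Step 33: x=[2.8543] v=[-1.3458]
Step 34: x=[2.7942] v=[-1.2016]
Step 35: x=[2.7417] v=[-1.0504]
Step 36: x=[2.6970] v=[-0.8931]
Step 37: x=[2.6605] v=[-0.7306]
Step 38: x=[2.6323] v=[-0.5639]
Step 39: x=[2.6126] v=[-0.3940]
Step 40: x=[2.6015] v=[-0.2218]
Step 41: x=[2.5991] v=[-0.0483]
Step 42: x=[2.6054] v=[0.1255]
First v>=0 after going negative at step 42, time=2.1000

Answer: 2.1000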